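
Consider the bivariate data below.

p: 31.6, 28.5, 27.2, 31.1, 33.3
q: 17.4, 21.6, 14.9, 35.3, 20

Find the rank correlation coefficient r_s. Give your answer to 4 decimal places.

0.2000

Rank p: 4, 2, 1, 3, 5
Rank q: 2, 4, 1, 5, 3
d = rank(p) − rank(q): 2, -2, 0, -2, 2; Σd² = 16
ρ = 1 − 6Σd² / [n(n²−1)] = 1 − 6×16 / (5×24) = 1 − 96/120 ≈ 0.2000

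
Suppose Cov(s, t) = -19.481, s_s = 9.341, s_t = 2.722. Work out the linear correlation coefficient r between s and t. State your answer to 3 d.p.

-0.766

r = Cov(s,t) / (s_s · s_t) = -19.481 / (9.341 × 2.722)
  = -19.481 / 25.4262 ≈ -0.766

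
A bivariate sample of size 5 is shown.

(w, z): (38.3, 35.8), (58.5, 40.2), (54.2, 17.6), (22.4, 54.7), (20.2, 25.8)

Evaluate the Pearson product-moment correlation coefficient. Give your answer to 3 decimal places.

n = 5, Σw = 193.6, Σz = 174.1, Σw² = 8736.58, Σz² = 6865.17, Σwz = 6423.2
nΣwz − ΣwΣz = 32116 − 33705.76 = -1589.76
nΣw² − (Σw)² = 43682.9 − 37480.96 = 6201.94; nΣz² − (Σz)² = 34325.85 − 30310.81 = 4015.04
r = -1589.76 / √(6201.94 × 4015.04) = -1589.76 / 4990.0939 ≈ -0.319

-0.319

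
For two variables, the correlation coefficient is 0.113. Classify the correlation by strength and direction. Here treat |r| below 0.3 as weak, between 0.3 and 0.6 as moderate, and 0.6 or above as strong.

r = 0.113 > 0 so the relationship is positive.
|r| = 0.113, which falls in the weak range.

weak positive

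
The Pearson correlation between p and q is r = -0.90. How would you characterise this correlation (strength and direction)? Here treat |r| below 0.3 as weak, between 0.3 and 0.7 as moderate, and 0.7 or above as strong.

strong negative

r = -0.90 < 0 so the relationship is negative.
|r| = 0.90, which falls in the strong range.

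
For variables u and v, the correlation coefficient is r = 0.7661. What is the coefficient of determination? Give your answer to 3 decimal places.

0.587

r² = (0.7661)² = 0.587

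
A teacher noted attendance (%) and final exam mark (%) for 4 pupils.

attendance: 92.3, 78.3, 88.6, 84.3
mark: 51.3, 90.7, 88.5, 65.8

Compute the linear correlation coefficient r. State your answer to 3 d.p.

-0.645

n = 4, Σx = 343.5, Σy = 296.3, Σx² = 29606.63, Σy² = 23020.07, Σxy = 25224.84
nΣxy − ΣxΣy = 100899.36 − 101779.05 = -879.69
nΣx² − (Σx)² = 118426.52 − 117992.25 = 434.27; nΣy² − (Σy)² = 92080.28 − 87793.69 = 4286.59
r = -879.69 / √(434.27 × 4286.59) = -879.69 / 1364.3817 ≈ -0.645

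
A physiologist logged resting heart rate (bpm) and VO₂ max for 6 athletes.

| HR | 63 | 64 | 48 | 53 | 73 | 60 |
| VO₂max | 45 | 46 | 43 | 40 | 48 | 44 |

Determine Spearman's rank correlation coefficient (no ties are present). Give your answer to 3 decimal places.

Rank HR: 4, 5, 1, 2, 6, 3
Rank VO₂max: 4, 5, 2, 1, 6, 3
d = rank(HR) − rank(VO₂max): 0, 0, -1, 1, 0, 0; Σd² = 2
ρ = 1 − 6Σd² / [n(n²−1)] = 1 − 6×2 / (6×35) = 1 − 12/210 ≈ 0.943

0.943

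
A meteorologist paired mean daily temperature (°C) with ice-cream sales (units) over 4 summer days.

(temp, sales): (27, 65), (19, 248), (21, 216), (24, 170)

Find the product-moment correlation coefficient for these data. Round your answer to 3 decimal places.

-0.977

n = 4, Σx = 91, Σy = 699, Σx² = 2107, Σy² = 141285, Σxy = 15083
nΣxy − ΣxΣy = 60332 − 63609 = -3277
nΣx² − (Σx)² = 8428 − 8281 = 147; nΣy² − (Σy)² = 565140 − 488601 = 76539
r = -3277 / √(147 × 76539) = -3277 / 3354.2858 ≈ -0.977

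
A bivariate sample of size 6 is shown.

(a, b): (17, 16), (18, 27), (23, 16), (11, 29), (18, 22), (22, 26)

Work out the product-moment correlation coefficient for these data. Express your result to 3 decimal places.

n = 6, Σa = 109, Σb = 136, Σa² = 2071, Σb² = 3242, Σab = 2413
nΣab − ΣaΣb = 14478 − 14824 = -346
nΣa² − (Σa)² = 12426 − 11881 = 545; nΣb² − (Σb)² = 19452 − 18496 = 956
r = -346 / √(545 × 956) = -346 / 721.8172 ≈ -0.479

-0.479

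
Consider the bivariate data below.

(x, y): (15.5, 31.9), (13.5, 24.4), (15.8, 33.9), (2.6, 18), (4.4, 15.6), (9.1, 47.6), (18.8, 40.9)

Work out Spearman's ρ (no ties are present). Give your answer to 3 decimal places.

0.607

Rank x: 5, 4, 6, 1, 2, 3, 7
Rank y: 4, 3, 5, 2, 1, 7, 6
d = rank(x) − rank(y): 1, 1, 1, -1, 1, -4, 1; Σd² = 22
ρ = 1 − 6Σd² / [n(n²−1)] = 1 − 6×22 / (7×48) = 1 − 132/336 ≈ 0.607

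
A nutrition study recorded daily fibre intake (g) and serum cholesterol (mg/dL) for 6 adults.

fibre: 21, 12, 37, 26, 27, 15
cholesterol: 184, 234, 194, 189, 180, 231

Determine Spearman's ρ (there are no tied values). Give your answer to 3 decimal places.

-0.600

Rank fibre: 3, 1, 6, 4, 5, 2
Rank cholesterol: 2, 6, 4, 3, 1, 5
d = rank(fibre) − rank(cholesterol): 1, -5, 2, 1, 4, -3; Σd² = 56
ρ = 1 − 6Σd² / [n(n²−1)] = 1 − 6×56 / (6×35) = 1 − 336/210 ≈ -0.600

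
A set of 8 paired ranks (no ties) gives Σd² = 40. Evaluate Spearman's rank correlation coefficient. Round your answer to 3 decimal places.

ρ = 1 − 6Σd² / [n(n²−1)] = 1 − 6×40 / (8×63)
  = 1 − 240/504 = 1 − 0.4762 ≈ 0.524

0.524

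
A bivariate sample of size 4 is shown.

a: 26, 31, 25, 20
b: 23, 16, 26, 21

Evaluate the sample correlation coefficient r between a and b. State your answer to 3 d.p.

n = 4, Σa = 102, Σb = 86, Σa² = 2662, Σb² = 1902, Σab = 2164
nΣab − ΣaΣb = 8656 − 8772 = -116
nΣa² − (Σa)² = 10648 − 10404 = 244; nΣb² − (Σb)² = 7608 − 7396 = 212
r = -116 / √(244 × 212) = -116 / 227.4379 ≈ -0.510

-0.510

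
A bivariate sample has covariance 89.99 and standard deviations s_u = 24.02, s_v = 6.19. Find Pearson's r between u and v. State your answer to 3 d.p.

0.605

r = Cov(u,v) / (s_u · s_v) = 89.99 / (24.02 × 6.19)
  = 89.99 / 148.6838 ≈ 0.605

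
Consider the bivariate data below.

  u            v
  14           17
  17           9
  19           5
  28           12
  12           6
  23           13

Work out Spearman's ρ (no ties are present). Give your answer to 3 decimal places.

Rank u: 2, 3, 4, 6, 1, 5
Rank v: 6, 3, 1, 4, 2, 5
d = rank(u) − rank(v): -4, 0, 3, 2, -1, 0; Σd² = 30
ρ = 1 − 6Σd² / [n(n²−1)] = 1 − 6×30 / (6×35) = 1 − 180/210 ≈ 0.143

0.143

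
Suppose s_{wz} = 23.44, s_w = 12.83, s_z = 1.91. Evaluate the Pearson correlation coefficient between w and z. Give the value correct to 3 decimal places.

r = Cov(w,z) / (s_w · s_z) = 23.44 / (12.83 × 1.91)
  = 23.44 / 24.5053 ≈ 0.957

0.957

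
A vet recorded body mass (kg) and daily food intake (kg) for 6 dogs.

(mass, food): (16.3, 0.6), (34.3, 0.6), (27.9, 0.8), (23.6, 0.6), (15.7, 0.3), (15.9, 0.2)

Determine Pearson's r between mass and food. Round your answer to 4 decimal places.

n = 6, Σx = 133.7, Σy = 3.1, Σx² = 3276.85, Σy² = 1.85, Σxy = 74.73
nΣxy − ΣxΣy = 448.38 − 414.47 = 33.91
nΣx² − (Σx)² = 19661.1 − 17875.69 = 1785.41; nΣy² − (Σy)² = 11.1 − 9.61 = 1.49
r = 33.91 / √(1785.41 × 1.49) = 33.91 / 51.5777 ≈ 0.6575

0.6575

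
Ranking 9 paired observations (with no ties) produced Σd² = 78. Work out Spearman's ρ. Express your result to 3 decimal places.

0.350

ρ = 1 − 6Σd² / [n(n²−1)] = 1 − 6×78 / (9×80)
  = 1 − 468/720 = 1 − 0.6500 ≈ 0.350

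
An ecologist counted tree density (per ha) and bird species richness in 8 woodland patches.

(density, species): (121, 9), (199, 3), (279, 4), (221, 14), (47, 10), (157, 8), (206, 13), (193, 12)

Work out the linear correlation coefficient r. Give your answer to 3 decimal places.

n = 8, Σx = 1423, Σy = 73, Σx² = 287467, Σy² = 779, Σxy = 12616
nΣxy − ΣxΣy = 100928 − 103879 = -2951
nΣx² − (Σx)² = 2299736 − 2024929 = 274807; nΣy² − (Σy)² = 6232 − 5329 = 903
r = -2951 / √(274807 × 903) = -2951 / 15752.8004 ≈ -0.187

-0.187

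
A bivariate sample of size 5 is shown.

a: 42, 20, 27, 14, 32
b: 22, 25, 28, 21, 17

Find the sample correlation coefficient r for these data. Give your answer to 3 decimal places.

-0.183

n = 5, Σa = 135, Σb = 113, Σa² = 4113, Σb² = 2623, Σab = 3018
nΣab − ΣaΣb = 15090 − 15255 = -165
nΣa² − (Σa)² = 20565 − 18225 = 2340; nΣb² − (Σb)² = 13115 − 12769 = 346
r = -165 / √(2340 × 346) = -165 / 899.8000 ≈ -0.183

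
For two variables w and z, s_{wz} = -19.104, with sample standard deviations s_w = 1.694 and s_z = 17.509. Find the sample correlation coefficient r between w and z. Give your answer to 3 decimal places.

r = Cov(w,z) / (s_w · s_z) = -19.104 / (1.694 × 17.509)
  = -19.104 / 29.6602 ≈ -0.644

-0.644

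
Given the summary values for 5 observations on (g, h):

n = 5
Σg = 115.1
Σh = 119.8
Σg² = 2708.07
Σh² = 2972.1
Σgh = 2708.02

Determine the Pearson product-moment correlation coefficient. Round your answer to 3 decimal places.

-0.646

r = (nΣgh − ΣgΣh) / √[(nΣg² − (Σg)²)(nΣh² − (Σh)²)]
Numerator: 5×2708.02 − 115.1×119.8 = -248.88
Denominator: √[(13540.35 − 13248.01)(14860.5 − 14352.04)] = √[292.34 × 508.46] = 385.5427
r = -248.88 / 385.5427 ≈ -0.646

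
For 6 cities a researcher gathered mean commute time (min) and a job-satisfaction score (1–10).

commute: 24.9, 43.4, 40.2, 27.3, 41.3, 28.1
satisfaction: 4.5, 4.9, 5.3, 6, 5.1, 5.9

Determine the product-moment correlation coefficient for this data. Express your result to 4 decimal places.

n = 6, Σx = 205.2, Σy = 31.7, Σx² = 7360.2, Σy² = 169.17, Σxy = 1077.99
nΣxy − ΣxΣy = 6467.94 − 6504.84 = -36.9
nΣx² − (Σx)² = 44161.2 − 42107.04 = 2054.16; nΣy² − (Σy)² = 1015.02 − 1004.89 = 10.13
r = -36.9 / √(2054.16 × 10.13) = -36.9 / 144.2520 ≈ -0.2558

-0.2558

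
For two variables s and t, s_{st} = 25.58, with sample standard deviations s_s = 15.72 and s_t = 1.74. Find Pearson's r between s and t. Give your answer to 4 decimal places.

r = Cov(s,t) / (s_s · s_t) = 25.58 / (15.72 × 1.74)
  = 25.58 / 27.3528 ≈ 0.9352

0.9352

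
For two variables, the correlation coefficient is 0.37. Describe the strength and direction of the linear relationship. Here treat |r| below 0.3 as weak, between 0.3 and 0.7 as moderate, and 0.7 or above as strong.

moderate positive

r = 0.37 > 0 so the relationship is positive.
|r| = 0.37, which falls in the moderate range.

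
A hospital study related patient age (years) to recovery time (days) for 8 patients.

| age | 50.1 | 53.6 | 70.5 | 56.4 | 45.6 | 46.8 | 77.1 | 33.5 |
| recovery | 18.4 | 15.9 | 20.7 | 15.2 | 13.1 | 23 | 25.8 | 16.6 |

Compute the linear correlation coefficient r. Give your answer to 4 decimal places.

n = 8, Σx = 433.6, Σy = 148.7, Σx² = 24870.44, Σy² = 2892.71, Σxy = 8309.75
nΣxy − ΣxΣy = 66478 − 64476.32 = 2001.68
nΣx² − (Σx)² = 198963.52 − 188008.96 = 10954.56; nΣy² − (Σy)² = 23141.68 − 22111.69 = 1029.99
r = 2001.68 / √(10954.56 × 1029.99) = 2001.68 / 3359.0307 ≈ 0.5959

0.5959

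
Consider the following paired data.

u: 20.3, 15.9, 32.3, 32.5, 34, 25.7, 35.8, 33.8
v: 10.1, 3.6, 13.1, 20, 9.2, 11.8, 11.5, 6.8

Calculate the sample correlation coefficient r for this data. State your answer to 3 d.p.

n = 8, Σu = 230.3, Σv = 86.1, Σu² = 7005.01, Σv² = 1088.95, Σuv = 2593
nΣuv − ΣuΣv = 20744 − 19828.83 = 915.17
nΣu² − (Σu)² = 56040.08 − 53038.09 = 3001.99; nΣv² − (Σv)² = 8711.6 − 7413.21 = 1298.39
r = 915.17 / √(3001.99 × 1298.39) = 915.17 / 1974.2730 ≈ 0.464

0.464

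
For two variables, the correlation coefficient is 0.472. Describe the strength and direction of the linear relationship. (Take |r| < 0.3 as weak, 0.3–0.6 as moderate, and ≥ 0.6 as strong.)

r = 0.472 > 0 so the relationship is positive.
|r| = 0.472, which falls in the moderate range.

moderate positive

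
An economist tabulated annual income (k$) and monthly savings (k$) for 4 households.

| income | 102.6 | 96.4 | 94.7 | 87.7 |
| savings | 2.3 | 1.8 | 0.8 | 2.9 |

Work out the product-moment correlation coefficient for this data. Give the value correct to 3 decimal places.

n = 4, Σx = 381.4, Σy = 7.8, Σx² = 36479.1, Σy² = 17.58, Σxy = 739.59
nΣxy − ΣxΣy = 2958.36 − 2974.92 = -16.56
nΣx² − (Σx)² = 145916.4 − 145465.96 = 450.44; nΣy² − (Σy)² = 70.32 − 60.84 = 9.48
r = -16.56 / √(450.44 × 9.48) = -16.56 / 65.3465 ≈ -0.253

-0.253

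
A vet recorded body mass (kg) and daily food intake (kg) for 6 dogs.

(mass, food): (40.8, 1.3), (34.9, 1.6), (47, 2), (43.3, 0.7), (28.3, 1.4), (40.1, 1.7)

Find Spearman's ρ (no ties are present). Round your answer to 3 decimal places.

0.086

Rank mass: 4, 2, 6, 5, 1, 3
Rank food: 2, 4, 6, 1, 3, 5
d = rank(mass) − rank(food): 2, -2, 0, 4, -2, -2; Σd² = 32
ρ = 1 − 6Σd² / [n(n²−1)] = 1 − 6×32 / (6×35) = 1 − 192/210 ≈ 0.086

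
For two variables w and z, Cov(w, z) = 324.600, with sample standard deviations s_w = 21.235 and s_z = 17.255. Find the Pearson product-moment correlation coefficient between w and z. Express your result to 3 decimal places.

0.886

r = Cov(w,z) / (s_w · s_z) = 324.600 / (21.235 × 17.255)
  = 324.600 / 366.4099 ≈ 0.886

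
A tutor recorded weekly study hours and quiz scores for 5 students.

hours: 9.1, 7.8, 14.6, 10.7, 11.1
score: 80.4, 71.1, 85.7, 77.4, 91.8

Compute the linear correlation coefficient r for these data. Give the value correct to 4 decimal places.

n = 5, Σx = 53.3, Σy = 406.4, Σx² = 594.51, Σy² = 33281.86, Σxy = 4384.6
nΣxy − ΣxΣy = 21923 − 21661.12 = 261.88
nΣx² − (Σx)² = 2972.55 − 2840.89 = 131.66; nΣy² − (Σy)² = 166409.3 − 165160.96 = 1248.34
r = 261.88 / √(131.66 × 1248.34) = 261.88 / 405.4090 ≈ 0.6460

0.6460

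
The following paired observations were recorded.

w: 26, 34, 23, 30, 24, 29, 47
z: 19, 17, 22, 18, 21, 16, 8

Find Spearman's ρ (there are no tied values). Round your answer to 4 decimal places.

-0.8929

Rank w: 3, 6, 1, 5, 2, 4, 7
Rank z: 5, 3, 7, 4, 6, 2, 1
d = rank(w) − rank(z): -2, 3, -6, 1, -4, 2, 6; Σd² = 106
ρ = 1 − 6Σd² / [n(n²−1)] = 1 − 6×106 / (7×48) = 1 − 636/336 ≈ -0.8929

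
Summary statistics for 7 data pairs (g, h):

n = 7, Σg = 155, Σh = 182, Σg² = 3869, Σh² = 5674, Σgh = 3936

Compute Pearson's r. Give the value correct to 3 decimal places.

-0.147

r = (nΣgh − ΣgΣh) / √[(nΣg² − (Σg)²)(nΣh² − (Σh)²)]
Numerator: 7×3936 − 155×182 = -658
Denominator: √[(27083 − 24025)(39718 − 33124)] = √[3058 × 6594] = 4490.4846
r = -658 / 4490.4846 ≈ -0.147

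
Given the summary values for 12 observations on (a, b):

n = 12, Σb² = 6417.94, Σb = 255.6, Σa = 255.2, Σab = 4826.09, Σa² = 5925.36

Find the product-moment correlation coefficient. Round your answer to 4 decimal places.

r = (nΣab − ΣaΣb) / √[(nΣa² − (Σa)²)(nΣb² − (Σb)²)]
Numerator: 12×4826.09 − 255.2×255.6 = -7316.04
Denominator: √[(71104.32 − 65127.04)(77015.28 − 65331.36)] = √[5977.28 × 11683.92] = 8356.9170
r = -7316.04 / 8356.9170 ≈ -0.8754

-0.8754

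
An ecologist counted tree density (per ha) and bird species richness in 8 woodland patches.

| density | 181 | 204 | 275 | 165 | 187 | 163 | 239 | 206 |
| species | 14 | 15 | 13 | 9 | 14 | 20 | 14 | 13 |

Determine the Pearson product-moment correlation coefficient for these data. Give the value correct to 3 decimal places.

-0.153

n = 8, Σx = 1620, Σy = 112, Σx² = 338322, Σy² = 1632, Σxy = 22556
nΣxy − ΣxΣy = 180448 − 181440 = -992
nΣx² − (Σx)² = 2706576 − 2624400 = 82176; nΣy² − (Σy)² = 13056 − 12544 = 512
r = -992 / √(82176 × 512) = -992 / 6486.4560 ≈ -0.153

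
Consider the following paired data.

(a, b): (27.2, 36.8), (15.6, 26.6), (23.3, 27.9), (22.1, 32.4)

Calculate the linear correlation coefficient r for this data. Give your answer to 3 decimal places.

n = 4, Σa = 88.2, Σb = 123.7, Σa² = 2014.5, Σb² = 3889.97, Σab = 2782.03
nΣab − ΣaΣb = 11128.12 − 10910.34 = 217.78
nΣa² − (Σa)² = 8058 − 7779.24 = 278.76; nΣb² − (Σb)² = 15559.88 − 15301.69 = 258.19
r = 217.78 / √(278.76 × 258.19) = 217.78 / 268.2779 ≈ 0.812

0.812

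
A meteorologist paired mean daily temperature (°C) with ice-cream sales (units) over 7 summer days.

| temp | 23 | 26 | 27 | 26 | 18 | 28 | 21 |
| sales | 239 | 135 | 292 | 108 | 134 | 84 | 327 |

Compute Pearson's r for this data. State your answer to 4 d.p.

n = 7, Σx = 169, Σy = 1319, Σx² = 4159, Σy² = 304215, Σxy = 31330
nΣxy − ΣxΣy = 219310 − 222911 = -3601
nΣx² − (Σx)² = 29113 − 28561 = 552; nΣy² − (Σy)² = 2129505 − 1739761 = 389744
r = -3601 / √(552 × 389744) = -3601 / 14667.6068 ≈ -0.2455

-0.2455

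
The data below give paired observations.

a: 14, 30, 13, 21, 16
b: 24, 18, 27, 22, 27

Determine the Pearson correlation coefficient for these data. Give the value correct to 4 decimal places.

n = 5, Σa = 94, Σb = 118, Σa² = 1962, Σb² = 2842, Σab = 2121
nΣab − ΣaΣb = 10605 − 11092 = -487
nΣa² − (Σa)² = 9810 − 8836 = 974; nΣb² − (Σb)² = 14210 − 13924 = 286
r = -487 / √(974 × 286) = -487 / 527.7916 ≈ -0.9227

-0.9227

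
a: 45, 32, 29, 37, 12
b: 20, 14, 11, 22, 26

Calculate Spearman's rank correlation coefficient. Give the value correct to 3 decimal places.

-0.100

Rank a: 5, 3, 2, 4, 1
Rank b: 3, 2, 1, 4, 5
d = rank(a) − rank(b): 2, 1, 1, 0, -4; Σd² = 22
ρ = 1 − 6Σd² / [n(n²−1)] = 1 − 6×22 / (5×24) = 1 − 132/120 ≈ -0.100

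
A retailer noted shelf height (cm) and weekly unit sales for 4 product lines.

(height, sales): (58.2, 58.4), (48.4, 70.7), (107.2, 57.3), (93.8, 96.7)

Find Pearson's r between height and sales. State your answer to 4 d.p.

0.1707

n = 4, Σx = 307.6, Σy = 283.1, Σx² = 26020.08, Σy² = 21043.23, Σxy = 22033.78
nΣxy − ΣxΣy = 88135.12 − 87081.56 = 1053.56
nΣx² − (Σx)² = 104080.32 − 94617.76 = 9462.56; nΣy² − (Σy)² = 84172.92 − 80145.61 = 4027.31
r = 1053.56 / √(9462.56 × 4027.31) = 1053.56 / 6173.2214 ≈ 0.1707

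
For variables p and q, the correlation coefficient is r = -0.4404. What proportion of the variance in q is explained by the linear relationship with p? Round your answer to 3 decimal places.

0.194

r² = (-0.4404)² = 0.194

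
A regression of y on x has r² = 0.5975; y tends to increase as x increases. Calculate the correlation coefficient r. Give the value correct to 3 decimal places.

|r| = √0.5975 = 0.773
The association is positive, so r = 0.773.

0.773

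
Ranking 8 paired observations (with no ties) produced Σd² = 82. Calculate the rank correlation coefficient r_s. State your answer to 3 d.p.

0.024

ρ = 1 − 6Σd² / [n(n²−1)] = 1 − 6×82 / (8×63)
  = 1 − 492/504 = 1 − 0.9762 ≈ 0.024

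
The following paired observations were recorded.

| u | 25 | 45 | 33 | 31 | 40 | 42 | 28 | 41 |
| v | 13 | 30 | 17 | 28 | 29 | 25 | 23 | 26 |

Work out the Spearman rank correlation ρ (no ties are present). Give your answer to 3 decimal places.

0.667

Rank u: 1, 8, 4, 3, 5, 7, 2, 6
Rank v: 1, 8, 2, 6, 7, 4, 3, 5
d = rank(u) − rank(v): 0, 0, 2, -3, -2, 3, -1, 1; Σd² = 28
ρ = 1 − 6Σd² / [n(n²−1)] = 1 − 6×28 / (8×63) = 1 − 168/504 ≈ 0.667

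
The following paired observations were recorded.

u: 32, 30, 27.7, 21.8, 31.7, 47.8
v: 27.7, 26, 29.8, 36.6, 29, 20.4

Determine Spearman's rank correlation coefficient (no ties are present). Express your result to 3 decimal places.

Rank u: 5, 3, 2, 1, 4, 6
Rank v: 3, 2, 5, 6, 4, 1
d = rank(u) − rank(v): 2, 1, -3, -5, 0, 5; Σd² = 64
ρ = 1 − 6Σd² / [n(n²−1)] = 1 − 6×64 / (6×35) = 1 − 384/210 ≈ -0.829

-0.829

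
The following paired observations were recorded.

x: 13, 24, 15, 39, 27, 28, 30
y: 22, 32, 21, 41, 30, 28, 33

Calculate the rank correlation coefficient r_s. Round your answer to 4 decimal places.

0.8214

Rank x: 1, 3, 2, 7, 4, 5, 6
Rank y: 2, 5, 1, 7, 4, 3, 6
d = rank(x) − rank(y): -1, -2, 1, 0, 0, 2, 0; Σd² = 10
ρ = 1 − 6Σd² / [n(n²−1)] = 1 − 6×10 / (7×48) = 1 − 60/336 ≈ 0.8214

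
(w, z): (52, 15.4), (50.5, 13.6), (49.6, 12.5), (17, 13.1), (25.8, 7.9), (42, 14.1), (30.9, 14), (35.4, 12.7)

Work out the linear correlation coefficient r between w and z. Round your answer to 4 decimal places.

0.4682

n = 8, Σw = 303.2, Σz = 103.3, Σw² = 12641.02, Σz² = 1368.49, Σwz = 4008.5
nΣwz − ΣwΣz = 32068 − 31320.56 = 747.44
nΣw² − (Σw)² = 101128.16 − 91930.24 = 9197.92; nΣz² − (Σz)² = 10947.92 − 10670.89 = 277.03
r = 747.44 / √(9197.92 × 277.03) = 747.44 / 1596.2768 ≈ 0.4682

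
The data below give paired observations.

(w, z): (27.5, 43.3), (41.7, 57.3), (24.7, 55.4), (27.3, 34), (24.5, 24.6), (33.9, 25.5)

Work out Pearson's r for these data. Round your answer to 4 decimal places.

n = 6, Σw = 179.6, Σz = 240.1, Σw² = 5599.98, Σz² = 10638.75, Σwz = 7343.89
nΣwz − ΣwΣz = 44063.34 − 43121.96 = 941.38
nΣw² − (Σw)² = 33599.88 − 32256.16 = 1343.72; nΣz² − (Σz)² = 63832.5 − 57648.01 = 6184.49
r = 941.38 / √(1343.72 × 6184.49) = 941.38 / 2882.7457 ≈ 0.3266

0.3266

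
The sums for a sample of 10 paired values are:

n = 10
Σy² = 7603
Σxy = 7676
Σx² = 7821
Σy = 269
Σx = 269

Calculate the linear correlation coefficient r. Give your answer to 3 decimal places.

0.950

r = (nΣxy − ΣxΣy) / √[(nΣx² − (Σx)²)(nΣy² − (Σy)²)]
Numerator: 10×7676 − 269×269 = 4399
Denominator: √[(78210 − 72361)(76030 − 72361)] = √[5849 × 3669] = 4632.4919
r = 4399 / 4632.4919 ≈ 0.950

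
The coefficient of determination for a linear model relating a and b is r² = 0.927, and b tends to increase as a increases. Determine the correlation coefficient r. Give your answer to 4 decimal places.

0.9628

|r| = √0.927 = 0.9628
The association is positive, so r = 0.9628.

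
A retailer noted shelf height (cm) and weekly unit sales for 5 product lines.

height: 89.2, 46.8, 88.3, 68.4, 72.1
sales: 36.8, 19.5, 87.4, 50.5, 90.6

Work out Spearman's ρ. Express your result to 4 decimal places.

Rank height: 5, 1, 4, 2, 3
Rank sales: 2, 1, 4, 3, 5
d = rank(height) − rank(sales): 3, 0, 0, -1, -2; Σd² = 14
ρ = 1 − 6Σd² / [n(n²−1)] = 1 − 6×14 / (5×24) = 1 − 84/120 ≈ 0.3000

0.3000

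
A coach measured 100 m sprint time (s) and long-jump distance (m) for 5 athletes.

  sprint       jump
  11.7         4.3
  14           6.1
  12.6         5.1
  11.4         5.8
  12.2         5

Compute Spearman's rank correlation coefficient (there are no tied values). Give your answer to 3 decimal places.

0.400

Rank sprint: 2, 5, 4, 1, 3
Rank jump: 1, 5, 3, 4, 2
d = rank(sprint) − rank(jump): 1, 0, 1, -3, 1; Σd² = 12
ρ = 1 − 6Σd² / [n(n²−1)] = 1 − 6×12 / (5×24) = 1 − 72/120 ≈ 0.400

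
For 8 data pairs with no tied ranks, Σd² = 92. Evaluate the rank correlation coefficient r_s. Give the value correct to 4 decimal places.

-0.0952

ρ = 1 − 6Σd² / [n(n²−1)] = 1 − 6×92 / (8×63)
  = 1 − 552/504 = 1 − 1.09524 ≈ -0.0952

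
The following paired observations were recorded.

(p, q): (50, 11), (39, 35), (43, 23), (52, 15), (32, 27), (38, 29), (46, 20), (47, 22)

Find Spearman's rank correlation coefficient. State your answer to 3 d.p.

-0.857

Rank p: 7, 3, 4, 8, 1, 2, 5, 6
Rank q: 1, 8, 5, 2, 6, 7, 3, 4
d = rank(p) − rank(q): 6, -5, -1, 6, -5, -5, 2, 2; Σd² = 156
ρ = 1 − 6Σd² / [n(n²−1)] = 1 − 6×156 / (8×63) = 1 − 936/504 ≈ -0.857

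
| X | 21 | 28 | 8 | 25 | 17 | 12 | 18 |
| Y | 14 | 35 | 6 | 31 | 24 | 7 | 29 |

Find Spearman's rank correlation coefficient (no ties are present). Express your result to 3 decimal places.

0.893

Rank X: 5, 7, 1, 6, 3, 2, 4
Rank Y: 3, 7, 1, 6, 4, 2, 5
d = rank(X) − rank(Y): 2, 0, 0, 0, -1, 0, -1; Σd² = 6
ρ = 1 − 6Σd² / [n(n²−1)] = 1 − 6×6 / (7×48) = 1 − 36/336 ≈ 0.893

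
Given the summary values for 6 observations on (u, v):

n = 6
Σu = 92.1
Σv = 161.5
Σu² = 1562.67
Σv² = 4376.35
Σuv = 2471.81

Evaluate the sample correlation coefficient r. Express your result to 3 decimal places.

-0.109

r = (nΣuv − ΣuΣv) / √[(nΣu² − (Σu)²)(nΣv² − (Σv)²)]
Numerator: 6×2471.81 − 92.1×161.5 = -43.29
Denominator: √[(9376.02 − 8482.41)(26258.1 − 26082.25)] = √[893.61 × 175.85] = 396.4105
r = -43.29 / 396.4105 ≈ -0.109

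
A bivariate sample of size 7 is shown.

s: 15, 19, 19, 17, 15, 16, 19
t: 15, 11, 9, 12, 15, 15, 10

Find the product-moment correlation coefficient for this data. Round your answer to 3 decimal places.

n = 7, Σs = 120, Σt = 87, Σs² = 2078, Σt² = 1121, Σst = 1464
nΣst − ΣsΣt = 10248 − 10440 = -192
nΣs² − (Σs)² = 14546 − 14400 = 146; nΣt² − (Σt)² = 7847 − 7569 = 278
r = -192 / √(146 × 278) = -192 / 201.4646 ≈ -0.953

-0.953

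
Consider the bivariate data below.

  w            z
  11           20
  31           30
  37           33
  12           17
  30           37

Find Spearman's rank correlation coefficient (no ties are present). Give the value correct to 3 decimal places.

Rank w: 1, 4, 5, 2, 3
Rank z: 2, 3, 4, 1, 5
d = rank(w) − rank(z): -1, 1, 1, 1, -2; Σd² = 8
ρ = 1 − 6Σd² / [n(n²−1)] = 1 − 6×8 / (5×24) = 1 − 48/120 ≈ 0.600

0.600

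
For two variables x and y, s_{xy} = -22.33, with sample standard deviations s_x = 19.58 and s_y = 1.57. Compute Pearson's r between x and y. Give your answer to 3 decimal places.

r = Cov(x,y) / (s_x · s_y) = -22.33 / (19.58 × 1.57)
  = -22.33 / 30.7406 ≈ -0.726

-0.726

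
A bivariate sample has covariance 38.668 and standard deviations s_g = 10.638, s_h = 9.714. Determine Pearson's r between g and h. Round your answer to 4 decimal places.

r = Cov(g,h) / (s_g · s_h) = 38.668 / (10.638 × 9.714)
  = 38.668 / 103.3375 ≈ 0.3742

0.3742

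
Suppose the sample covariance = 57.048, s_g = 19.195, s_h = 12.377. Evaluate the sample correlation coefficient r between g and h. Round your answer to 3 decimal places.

r = Cov(g,h) / (s_g · s_h) = 57.048 / (19.195 × 12.377)
  = 57.048 / 237.5765 ≈ 0.240

0.240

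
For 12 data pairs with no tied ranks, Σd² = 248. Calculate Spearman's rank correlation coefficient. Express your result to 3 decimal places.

0.133

ρ = 1 − 6Σd² / [n(n²−1)] = 1 − 6×248 / (12×143)
  = 1 − 1488/1716 = 1 − 0.8671 ≈ 0.133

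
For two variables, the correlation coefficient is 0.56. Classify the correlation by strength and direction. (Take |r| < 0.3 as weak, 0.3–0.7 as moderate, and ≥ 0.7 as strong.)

moderate positive

r = 0.56 > 0 so the relationship is positive.
|r| = 0.56, which falls in the moderate range.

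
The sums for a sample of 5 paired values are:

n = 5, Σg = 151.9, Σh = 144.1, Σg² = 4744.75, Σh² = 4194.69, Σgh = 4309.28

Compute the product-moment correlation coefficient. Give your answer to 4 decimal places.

r = (nΣgh − ΣgΣh) / √[(nΣg² − (Σg)²)(nΣh² − (Σh)²)]
Numerator: 5×4309.28 − 151.9×144.1 = -342.39
Denominator: √[(23723.75 − 23073.61)(20973.45 − 20764.81)] = √[650.14 × 208.64] = 368.3004
r = -342.39 / 368.3004 ≈ -0.9296

-0.9296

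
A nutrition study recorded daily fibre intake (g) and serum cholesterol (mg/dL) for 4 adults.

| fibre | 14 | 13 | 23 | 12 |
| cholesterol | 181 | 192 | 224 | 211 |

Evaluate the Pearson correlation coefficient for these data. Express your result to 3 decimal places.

0.651

n = 4, Σx = 62, Σy = 808, Σx² = 1038, Σy² = 164322, Σxy = 12714
nΣxy − ΣxΣy = 50856 − 50096 = 760
nΣx² − (Σx)² = 4152 − 3844 = 308; nΣy² − (Σy)² = 657288 − 652864 = 4424
r = 760 / √(308 × 4424) = 760 / 1167.3012 ≈ 0.651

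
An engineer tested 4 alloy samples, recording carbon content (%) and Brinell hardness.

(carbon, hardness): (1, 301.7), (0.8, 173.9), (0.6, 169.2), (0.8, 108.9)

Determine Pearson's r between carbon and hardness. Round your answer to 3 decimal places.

0.667

n = 4, Σx = 3.2, Σy = 753.7, Σx² = 2.64, Σy² = 161751.95, Σxy = 629.46
nΣxy − ΣxΣy = 2517.84 − 2411.84 = 106
nΣx² − (Σx)² = 10.56 − 10.24 = 0.32; nΣy² − (Σy)² = 647007.8 − 568063.69 = 78944.11
r = 106 / √(0.32 × 78944.11) = 106 / 158.9406 ≈ 0.667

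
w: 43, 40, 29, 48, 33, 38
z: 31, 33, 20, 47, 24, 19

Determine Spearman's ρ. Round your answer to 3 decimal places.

0.771

Rank w: 5, 4, 1, 6, 2, 3
Rank z: 4, 5, 2, 6, 3, 1
d = rank(w) − rank(z): 1, -1, -1, 0, -1, 2; Σd² = 8
ρ = 1 − 6Σd² / [n(n²−1)] = 1 − 6×8 / (6×35) = 1 − 48/210 ≈ 0.771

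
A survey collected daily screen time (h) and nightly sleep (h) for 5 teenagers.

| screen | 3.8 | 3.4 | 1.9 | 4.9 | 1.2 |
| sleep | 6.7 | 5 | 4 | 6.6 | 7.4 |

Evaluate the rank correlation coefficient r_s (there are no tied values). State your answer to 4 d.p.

Rank screen: 4, 3, 2, 5, 1
Rank sleep: 4, 2, 1, 3, 5
d = rank(screen) − rank(sleep): 0, 1, 1, 2, -4; Σd² = 22
ρ = 1 − 6Σd² / [n(n²−1)] = 1 − 6×22 / (5×24) = 1 − 132/120 ≈ -0.1000

-0.1000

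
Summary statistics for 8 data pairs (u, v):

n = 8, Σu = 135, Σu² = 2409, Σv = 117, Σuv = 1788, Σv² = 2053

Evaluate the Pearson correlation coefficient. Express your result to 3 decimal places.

r = (nΣuv − ΣuΣv) / √[(nΣu² − (Σu)²)(nΣv² − (Σv)²)]
Numerator: 8×1788 − 135×117 = -1491
Denominator: √[(19272 − 18225)(16424 − 13689)] = √[1047 × 2735] = 1692.2012
r = -1491 / 1692.2012 ≈ -0.881

-0.881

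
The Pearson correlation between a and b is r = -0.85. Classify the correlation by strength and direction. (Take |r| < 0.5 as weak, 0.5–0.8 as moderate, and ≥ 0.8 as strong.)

r = -0.85 < 0 so the relationship is negative.
|r| = 0.85, which falls in the strong range.

strong negative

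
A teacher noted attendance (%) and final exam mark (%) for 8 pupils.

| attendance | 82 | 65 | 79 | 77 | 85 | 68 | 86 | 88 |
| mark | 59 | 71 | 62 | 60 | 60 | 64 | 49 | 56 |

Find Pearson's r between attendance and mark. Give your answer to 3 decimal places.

-0.844

n = 8, Σx = 630, Σy = 481, Σx² = 50108, Σy² = 29199, Σxy = 37565
nΣxy − ΣxΣy = 300520 − 303030 = -2510
nΣx² − (Σx)² = 400864 − 396900 = 3964; nΣy² − (Σy)² = 233592 − 231361 = 2231
r = -2510 / √(3964 × 2231) = -2510 / 2973.8332 ≈ -0.844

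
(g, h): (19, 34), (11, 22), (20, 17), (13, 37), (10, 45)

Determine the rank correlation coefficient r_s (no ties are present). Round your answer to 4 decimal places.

Rank g: 4, 2, 5, 3, 1
Rank h: 3, 2, 1, 4, 5
d = rank(g) − rank(h): 1, 0, 4, -1, -4; Σd² = 34
ρ = 1 − 6Σd² / [n(n²−1)] = 1 − 6×34 / (5×24) = 1 − 204/120 ≈ -0.7000

-0.7000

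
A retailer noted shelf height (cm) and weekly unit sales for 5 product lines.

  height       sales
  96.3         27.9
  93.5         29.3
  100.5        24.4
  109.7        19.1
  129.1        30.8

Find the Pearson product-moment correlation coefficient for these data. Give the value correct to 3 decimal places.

n = 5, Σx = 529.1, Σy = 131.5, Σx² = 56817.09, Σy² = 3545.71, Σxy = 13950.07
nΣxy − ΣxΣy = 69750.35 − 69576.65 = 173.7
nΣx² − (Σx)² = 284085.45 − 279946.81 = 4138.64; nΣy² − (Σy)² = 17728.55 − 17292.25 = 436.3
r = 173.7 / √(4138.64 × 436.3) = 173.7 / 1343.7591 ≈ 0.129

0.129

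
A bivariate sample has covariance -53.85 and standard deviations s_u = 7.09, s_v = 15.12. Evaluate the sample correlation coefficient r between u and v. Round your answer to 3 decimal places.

r = Cov(u,v) / (s_u · s_v) = -53.85 / (7.09 × 15.12)
  = -53.85 / 107.2008 ≈ -0.502

-0.502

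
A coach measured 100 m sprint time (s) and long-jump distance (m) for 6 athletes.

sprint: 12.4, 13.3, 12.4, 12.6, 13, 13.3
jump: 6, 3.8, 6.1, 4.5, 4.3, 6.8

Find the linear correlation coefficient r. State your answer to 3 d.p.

n = 6, Σx = 77, Σy = 31.5, Σx² = 989.06, Σy² = 172.63, Σxy = 403.62
nΣxy − ΣxΣy = 2421.72 − 2425.5 = -3.78
nΣx² − (Σx)² = 5934.36 − 5929 = 5.36; nΣy² − (Σy)² = 1035.78 − 992.25 = 43.53
r = -3.78 / √(5.36 × 43.53) = -3.78 / 15.2748 ≈ -0.247

-0.247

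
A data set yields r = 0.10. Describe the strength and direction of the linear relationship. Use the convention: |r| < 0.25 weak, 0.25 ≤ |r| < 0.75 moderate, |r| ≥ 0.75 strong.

r = 0.10 > 0 so the relationship is positive.
|r| = 0.10, which falls in the weak range.

weak positive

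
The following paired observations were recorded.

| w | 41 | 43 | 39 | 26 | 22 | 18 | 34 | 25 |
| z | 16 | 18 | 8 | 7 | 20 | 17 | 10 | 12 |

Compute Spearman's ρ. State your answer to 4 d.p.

Rank w: 7, 8, 6, 4, 2, 1, 5, 3
Rank z: 5, 7, 2, 1, 8, 6, 3, 4
d = rank(w) − rank(z): 2, 1, 4, 3, -6, -5, 2, -1; Σd² = 96
ρ = 1 − 6Σd² / [n(n²−1)] = 1 − 6×96 / (8×63) = 1 − 576/504 ≈ -0.1429

-0.1429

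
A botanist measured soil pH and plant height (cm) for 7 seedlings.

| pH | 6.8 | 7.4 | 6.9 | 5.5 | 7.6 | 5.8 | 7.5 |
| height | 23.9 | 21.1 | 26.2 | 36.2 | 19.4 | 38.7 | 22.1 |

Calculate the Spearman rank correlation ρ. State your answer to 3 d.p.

-0.893

Rank pH: 3, 5, 4, 1, 7, 2, 6
Rank height: 4, 2, 5, 6, 1, 7, 3
d = rank(pH) − rank(height): -1, 3, -1, -5, 6, -5, 3; Σd² = 106
ρ = 1 − 6Σd² / [n(n²−1)] = 1 − 6×106 / (7×48) = 1 − 636/336 ≈ -0.893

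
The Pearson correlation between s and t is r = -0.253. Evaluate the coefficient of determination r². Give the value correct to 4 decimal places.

r² = (-0.253)² = 0.0640

0.0640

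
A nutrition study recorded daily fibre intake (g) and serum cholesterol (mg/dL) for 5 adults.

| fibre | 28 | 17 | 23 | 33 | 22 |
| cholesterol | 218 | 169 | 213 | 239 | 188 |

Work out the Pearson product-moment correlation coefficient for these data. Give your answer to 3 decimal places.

n = 5, Σx = 123, Σy = 1027, Σx² = 3175, Σy² = 213919, Σxy = 25899
nΣxy − ΣxΣy = 129495 − 126321 = 3174
nΣx² − (Σx)² = 15875 − 15129 = 746; nΣy² − (Σy)² = 1069595 − 1054729 = 14866
r = 3174 / √(746 × 14866) = 3174 / 3330.1706 ≈ 0.953

0.953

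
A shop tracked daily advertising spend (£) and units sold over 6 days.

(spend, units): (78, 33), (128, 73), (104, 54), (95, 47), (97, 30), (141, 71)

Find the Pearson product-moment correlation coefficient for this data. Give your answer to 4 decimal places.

n = 6, Σx = 643, Σy = 308, Σx² = 71599, Σy² = 17484, Σxy = 34920
nΣxy − ΣxΣy = 209520 − 198044 = 11476
nΣx² − (Σx)² = 429594 − 413449 = 16145; nΣy² − (Σy)² = 104904 − 94864 = 10040
r = 11476 / √(16145 × 10040) = 11476 / 12731.6849 ≈ 0.9014

0.9014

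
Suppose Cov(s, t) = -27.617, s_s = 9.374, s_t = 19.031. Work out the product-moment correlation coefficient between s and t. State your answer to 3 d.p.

-0.155

r = Cov(s,t) / (s_s · s_t) = -27.617 / (9.374 × 19.031)
  = -27.617 / 178.3966 ≈ -0.155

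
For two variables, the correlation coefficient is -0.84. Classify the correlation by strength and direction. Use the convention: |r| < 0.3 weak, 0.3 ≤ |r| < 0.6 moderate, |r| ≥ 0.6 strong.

r = -0.84 < 0 so the relationship is negative.
|r| = 0.84, which falls in the strong range.

strong negative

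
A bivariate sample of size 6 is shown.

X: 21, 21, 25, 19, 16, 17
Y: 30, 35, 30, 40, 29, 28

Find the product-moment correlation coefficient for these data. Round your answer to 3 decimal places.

0.094

n = 6, ΣX = 119, ΣY = 192, ΣX² = 2413, ΣY² = 6250, ΣXY = 3815
nΣXY − ΣXΣY = 22890 − 22848 = 42
nΣX² − (ΣX)² = 14478 − 14161 = 317; nΣY² − (ΣY)² = 37500 − 36864 = 636
r = 42 / √(317 × 636) = 42 / 449.0122 ≈ 0.094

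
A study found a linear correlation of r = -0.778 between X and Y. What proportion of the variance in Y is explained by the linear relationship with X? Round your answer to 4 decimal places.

r² = (-0.778)² = 0.6053

0.6053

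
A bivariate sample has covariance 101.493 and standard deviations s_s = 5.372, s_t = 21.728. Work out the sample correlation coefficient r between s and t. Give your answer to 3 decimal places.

r = Cov(s,t) / (s_s · s_t) = 101.493 / (5.372 × 21.728)
  = 101.493 / 116.7228 ≈ 0.870

0.870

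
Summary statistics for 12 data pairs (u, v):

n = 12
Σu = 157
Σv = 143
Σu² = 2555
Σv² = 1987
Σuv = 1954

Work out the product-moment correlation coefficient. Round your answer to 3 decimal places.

r = (nΣuv − ΣuΣv) / √[(nΣu² − (Σu)²)(nΣv² − (Σv)²)]
Numerator: 12×1954 − 157×143 = 997
Denominator: √[(30660 − 24649)(23844 − 20449)] = √[6011 × 3395] = 4517.4489
r = 997 / 4517.4489 ≈ 0.221

0.221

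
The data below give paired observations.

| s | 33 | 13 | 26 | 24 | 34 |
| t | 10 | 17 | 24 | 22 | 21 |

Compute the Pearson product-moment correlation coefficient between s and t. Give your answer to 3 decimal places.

n = 5, Σs = 130, Σt = 94, Σs² = 3666, Σt² = 1890, Σst = 2417
nΣst − ΣsΣt = 12085 − 12220 = -135
nΣs² − (Σs)² = 18330 − 16900 = 1430; nΣt² − (Σt)² = 9450 − 8836 = 614
r = -135 / √(1430 × 614) = -135 / 937.0272 ≈ -0.144

-0.144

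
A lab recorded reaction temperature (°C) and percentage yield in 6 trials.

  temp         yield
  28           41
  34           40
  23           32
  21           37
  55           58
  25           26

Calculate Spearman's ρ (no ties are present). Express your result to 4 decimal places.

Rank temp: 4, 5, 2, 1, 6, 3
Rank yield: 5, 4, 2, 3, 6, 1
d = rank(temp) − rank(yield): -1, 1, 0, -2, 0, 2; Σd² = 10
ρ = 1 − 6Σd² / [n(n²−1)] = 1 − 6×10 / (6×35) = 1 − 60/210 ≈ 0.7143

0.7143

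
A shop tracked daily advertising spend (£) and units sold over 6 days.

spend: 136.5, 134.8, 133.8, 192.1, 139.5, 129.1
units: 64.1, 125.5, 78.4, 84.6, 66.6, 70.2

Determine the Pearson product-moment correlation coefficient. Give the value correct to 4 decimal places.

0.0524

n = 6, Σx = 865.8, Σy = 489.4, Σx² = 127735.2, Σy² = 42526.38, Σxy = 70762.15
nΣxy − ΣxΣy = 424572.9 − 423722.52 = 850.38
nΣx² − (Σx)² = 766411.2 − 749609.64 = 16801.56; nΣy² − (Σy)² = 255158.28 − 239512.36 = 15645.92
r = 850.38 / √(16801.56 × 15645.92) = 850.38 / 16213.4470 ≈ 0.0524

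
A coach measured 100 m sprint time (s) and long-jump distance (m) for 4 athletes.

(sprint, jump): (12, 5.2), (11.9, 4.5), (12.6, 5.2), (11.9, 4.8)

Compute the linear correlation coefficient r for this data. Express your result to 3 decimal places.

0.640

n = 4, Σx = 48.4, Σy = 19.7, Σx² = 585.98, Σy² = 97.37, Σxy = 238.59
nΣxy − ΣxΣy = 954.36 − 953.48 = 0.88
nΣx² − (Σx)² = 2343.92 − 2342.56 = 1.36; nΣy² − (Σy)² = 389.48 − 388.09 = 1.39
r = 0.88 / √(1.36 × 1.39) = 0.88 / 1.3749 ≈ 0.640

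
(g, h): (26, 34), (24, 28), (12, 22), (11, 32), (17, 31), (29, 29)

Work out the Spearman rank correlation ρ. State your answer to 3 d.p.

Rank g: 5, 4, 2, 1, 3, 6
Rank h: 6, 2, 1, 5, 4, 3
d = rank(g) − rank(h): -1, 2, 1, -4, -1, 3; Σd² = 32
ρ = 1 − 6Σd² / [n(n²−1)] = 1 − 6×32 / (6×35) = 1 − 192/210 ≈ 0.086

0.086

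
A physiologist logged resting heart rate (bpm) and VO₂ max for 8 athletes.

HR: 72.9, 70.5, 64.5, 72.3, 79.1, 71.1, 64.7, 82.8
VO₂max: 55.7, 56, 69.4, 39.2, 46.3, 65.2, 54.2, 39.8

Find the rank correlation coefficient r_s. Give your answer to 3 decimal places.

Rank HR: 6, 3, 1, 5, 7, 4, 2, 8
Rank VO₂max: 5, 6, 8, 1, 3, 7, 4, 2
d = rank(HR) − rank(VO₂max): 1, -3, -7, 4, 4, -3, -2, 6; Σd² = 140
ρ = 1 − 6Σd² / [n(n²−1)] = 1 − 6×140 / (8×63) = 1 − 840/504 ≈ -0.667

-0.667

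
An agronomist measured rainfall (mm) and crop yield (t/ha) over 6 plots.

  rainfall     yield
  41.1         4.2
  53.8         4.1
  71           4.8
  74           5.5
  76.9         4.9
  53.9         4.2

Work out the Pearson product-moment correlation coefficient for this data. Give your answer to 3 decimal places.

n = 6, Σx = 370.7, Σy = 27.7, Σx² = 23919.47, Σy² = 129.39, Σxy = 1744.19
nΣxy − ΣxΣy = 10465.14 − 10268.39 = 196.75
nΣx² − (Σx)² = 143516.82 − 137418.49 = 6098.33; nΣy² − (Σy)² = 776.34 − 767.29 = 9.05
r = 196.75 / √(6098.33 × 9.05) = 196.75 / 234.9253 ≈ 0.838

0.838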